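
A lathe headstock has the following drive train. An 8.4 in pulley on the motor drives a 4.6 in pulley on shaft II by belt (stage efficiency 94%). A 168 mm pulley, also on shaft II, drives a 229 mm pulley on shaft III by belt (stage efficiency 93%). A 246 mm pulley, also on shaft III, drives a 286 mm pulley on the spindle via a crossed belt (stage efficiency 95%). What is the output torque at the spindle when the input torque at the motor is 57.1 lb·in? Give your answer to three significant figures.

Belt: ratio = 4.6/8.4 = 0.54762; torque at shaft II = 57.1 × 0.54762 × 0.94 = 29.393 lb·in.
Belt: ratio = 229/168 = 1.3631; torque at shaft III = 29.393 × 1.3631 × 0.93 = 37.261 lb·in.
Belt: ratio = 286/246 = 1.1626; torque at the spindle = 37.261 × 1.1626 × 0.95 = 41.153 lb·in.

41.2 lb·in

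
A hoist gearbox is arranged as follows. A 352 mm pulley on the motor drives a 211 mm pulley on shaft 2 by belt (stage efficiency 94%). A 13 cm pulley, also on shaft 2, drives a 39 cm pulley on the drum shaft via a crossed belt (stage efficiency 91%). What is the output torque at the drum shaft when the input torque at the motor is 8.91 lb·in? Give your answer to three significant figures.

13.7 lb·in

belt 211/352 = 0.59943 → τ = 8.91·0.59943·0.94 = 5.0205 lb·in
belt 39/13 = 3 → τ = 5.0205·3·0.91 = 13.706 lb·in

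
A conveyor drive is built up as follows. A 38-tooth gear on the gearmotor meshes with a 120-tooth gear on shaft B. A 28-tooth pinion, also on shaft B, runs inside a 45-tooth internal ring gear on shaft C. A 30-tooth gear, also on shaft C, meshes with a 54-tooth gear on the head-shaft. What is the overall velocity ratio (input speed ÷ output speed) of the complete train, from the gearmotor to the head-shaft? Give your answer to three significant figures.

9.14

Each stage contributes driven/driver: gear mesh 120/38 = 3.1579, internal gear 45/28 = 1.6071, gear mesh 54/30 = 1.8.
Overall: 3.1579 × 1.6071 × 1.8 = 9.1353.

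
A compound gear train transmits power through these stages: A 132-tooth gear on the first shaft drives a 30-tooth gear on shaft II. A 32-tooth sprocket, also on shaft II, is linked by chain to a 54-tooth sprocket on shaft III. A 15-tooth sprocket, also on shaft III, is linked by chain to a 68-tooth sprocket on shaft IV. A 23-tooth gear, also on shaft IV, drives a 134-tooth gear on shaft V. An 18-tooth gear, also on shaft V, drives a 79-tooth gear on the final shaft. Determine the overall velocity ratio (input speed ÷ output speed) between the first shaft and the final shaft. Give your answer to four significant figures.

44.46

Each stage contributes driven/driver: gear mesh 30/132 = 0.22727, chain 54/32 = 1.6875, chain 68/15 = 4.5333, gear mesh 134/23 = 5.8261, gear mesh 79/18 = 4.3889.
Overall: 0.22727 × 1.6875 × 4.5333 × 5.8261 × 4.3889 = 44.457.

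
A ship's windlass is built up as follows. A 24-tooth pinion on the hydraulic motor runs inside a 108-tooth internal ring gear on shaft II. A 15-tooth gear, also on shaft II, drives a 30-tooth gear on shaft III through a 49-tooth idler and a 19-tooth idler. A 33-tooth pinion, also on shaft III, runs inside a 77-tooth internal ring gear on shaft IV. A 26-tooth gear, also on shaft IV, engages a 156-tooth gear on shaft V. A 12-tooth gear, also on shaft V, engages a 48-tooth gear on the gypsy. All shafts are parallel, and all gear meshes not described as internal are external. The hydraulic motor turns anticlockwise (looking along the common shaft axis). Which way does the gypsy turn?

clockwise

the hydraulic motor → shaft II: internal mesh, same direction → CCW.
shaft II → shaft III: driver → idler → idler → driven is 3 external meshes, 3 reversals → CW.
shaft III → shaft IV: internal mesh, same direction → CW.
shaft IV → shaft V: external mesh, 1 reversal → CCW.
shaft V → the gypsy: external mesh, 1 reversal → CW.
5 reversals in total — an odd number — so the gypsy turns opposite to the hydraulic motor.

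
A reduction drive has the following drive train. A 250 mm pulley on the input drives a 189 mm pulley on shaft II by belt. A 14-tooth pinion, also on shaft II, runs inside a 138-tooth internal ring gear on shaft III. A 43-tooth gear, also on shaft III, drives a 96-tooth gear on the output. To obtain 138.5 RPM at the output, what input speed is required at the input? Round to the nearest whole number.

Overall ratio R = 0.756 × 9.8571 × 2.2326 = 16.637.
Required input speed = output speed × R = 138.5 × 16.637 = 2304.2 RPM.

2304 RPM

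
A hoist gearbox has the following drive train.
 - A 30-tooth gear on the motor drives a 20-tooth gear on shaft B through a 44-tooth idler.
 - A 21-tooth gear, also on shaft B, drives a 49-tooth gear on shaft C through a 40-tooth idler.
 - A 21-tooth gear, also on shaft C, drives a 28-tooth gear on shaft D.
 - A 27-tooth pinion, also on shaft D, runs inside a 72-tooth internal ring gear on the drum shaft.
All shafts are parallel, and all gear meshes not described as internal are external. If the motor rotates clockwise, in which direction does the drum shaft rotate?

counterclockwise

the motor → shaft B: driver → idler → driven is 2 external meshes, 2 reversals → CW.
shaft B → shaft C: driver → idler → driven is 2 external meshes, 2 reversals → CW.
shaft C → shaft D: external mesh, 1 reversal → CCW.
shaft D → the drum shaft: internal mesh, same direction → CCW.
5 reversals in total — an odd number — so the drum shaft turns opposite to the motor.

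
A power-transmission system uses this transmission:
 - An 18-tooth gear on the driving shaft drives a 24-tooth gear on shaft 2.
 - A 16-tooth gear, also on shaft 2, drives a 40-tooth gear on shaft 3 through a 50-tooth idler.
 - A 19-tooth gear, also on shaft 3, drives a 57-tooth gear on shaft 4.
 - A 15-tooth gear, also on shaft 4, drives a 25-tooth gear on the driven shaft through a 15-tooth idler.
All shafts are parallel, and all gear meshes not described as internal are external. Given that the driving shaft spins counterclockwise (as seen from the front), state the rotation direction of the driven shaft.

the driving shaft → shaft 2: external mesh, 1 reversal → CW.
shaft 2 → shaft 3: driver → idler → driven is 2 external meshes, 2 reversals → CW.
shaft 3 → shaft 4: external mesh, 1 reversal → CCW.
shaft 4 → the driven shaft: driver → idler → driven is 2 external meshes, 2 reversals → CCW.
6 reversals in total — an even number — so the driven shaft turns the same way as the driving shaft.

counterclockwise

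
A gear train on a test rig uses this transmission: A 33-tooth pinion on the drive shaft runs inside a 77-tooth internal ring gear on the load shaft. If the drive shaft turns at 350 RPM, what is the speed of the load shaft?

the drive shaft → the load shaft (internal gear, 77/33): 350 ÷ 2.3333 = 150 RPM

150 RPM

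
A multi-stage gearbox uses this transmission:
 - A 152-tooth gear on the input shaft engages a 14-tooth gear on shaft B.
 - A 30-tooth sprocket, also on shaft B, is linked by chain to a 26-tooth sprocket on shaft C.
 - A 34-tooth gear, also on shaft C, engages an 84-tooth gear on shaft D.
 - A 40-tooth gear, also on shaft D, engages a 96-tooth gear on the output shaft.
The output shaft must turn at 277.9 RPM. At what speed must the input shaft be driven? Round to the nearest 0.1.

131.5 RPM

Overall ratio R = 0.092105 × 0.86667 × 2.4706 × 2.4 = 0.47331.
Required input speed = output speed × R = 277.9 × 0.47331 = 131.53 RPM.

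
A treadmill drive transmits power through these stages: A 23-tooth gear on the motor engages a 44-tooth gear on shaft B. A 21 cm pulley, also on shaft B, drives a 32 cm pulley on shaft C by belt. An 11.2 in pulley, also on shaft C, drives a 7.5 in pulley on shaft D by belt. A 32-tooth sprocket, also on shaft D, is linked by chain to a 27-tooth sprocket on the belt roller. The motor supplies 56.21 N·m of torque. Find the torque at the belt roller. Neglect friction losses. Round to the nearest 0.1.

92.6 N·m

After the gear mesh (44/23): 56.21 × 1.913 = 107.53 N·m
After the belt (32/21): 107.53 × 1.5238 = 163.86 N·m
After the belt (7.5/11.2): 163.86 × 0.66964 = 109.73 N·m
After the chain (27/32): 109.73 × 0.84375 = 92.582 N·m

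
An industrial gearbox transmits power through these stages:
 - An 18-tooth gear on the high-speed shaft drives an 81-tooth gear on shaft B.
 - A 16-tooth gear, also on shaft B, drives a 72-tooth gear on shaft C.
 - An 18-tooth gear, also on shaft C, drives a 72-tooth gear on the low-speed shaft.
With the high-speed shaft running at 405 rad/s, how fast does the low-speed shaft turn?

5 rad/s

Gear mesh: ratio = 81/18 = 4.5, so shaft B turns at 405 / 4.5 = 90 rad/s.
Gear mesh: ratio = 72/16 = 4.5, so shaft C turns at 90 / 4.5 = 20 rad/s.
Gear mesh: ratio = 72/18 = 4, so the low-speed shaft turns at 20 / 4 = 5 rad/s.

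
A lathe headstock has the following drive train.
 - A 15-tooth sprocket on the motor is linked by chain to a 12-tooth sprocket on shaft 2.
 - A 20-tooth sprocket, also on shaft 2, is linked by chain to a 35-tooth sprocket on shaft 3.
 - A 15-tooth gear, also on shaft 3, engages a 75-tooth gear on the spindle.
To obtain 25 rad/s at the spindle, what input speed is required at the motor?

Overall ratio R = 0.8 × 1.75 × 5 = 7.
Required input speed = output speed × R = 25 × 7 = 175 rad/s.

175 rad/s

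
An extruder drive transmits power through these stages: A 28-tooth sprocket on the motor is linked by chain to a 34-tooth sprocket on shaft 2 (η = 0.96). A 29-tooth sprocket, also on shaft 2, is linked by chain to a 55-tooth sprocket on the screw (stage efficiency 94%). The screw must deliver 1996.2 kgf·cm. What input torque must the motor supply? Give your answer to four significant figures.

Overall ratio R = 1.2143 × 1.8966 = 2.303; overall efficiency η = 0.96 × 0.94 = 0.9024.
Input torque = output torque / (R × η) = 1996.2 / (2.303 × 0.9024) = 960.55 kgf·cm.

960.5 kgf·cm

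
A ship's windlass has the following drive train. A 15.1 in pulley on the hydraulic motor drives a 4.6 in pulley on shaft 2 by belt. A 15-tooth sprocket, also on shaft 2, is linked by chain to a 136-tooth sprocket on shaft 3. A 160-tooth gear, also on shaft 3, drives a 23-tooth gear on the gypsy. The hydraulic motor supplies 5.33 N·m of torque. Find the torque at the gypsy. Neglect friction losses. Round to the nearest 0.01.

After the belt (4.6/15.1): 5.33 × 0.30464 = 1.6237 N·m
After the chain (136/15): 1.6237 × 9.0667 = 14.722 N·m
After the gear mesh (23/160): 14.722 × 0.14375 = 2.1162 N·m

2.12 N·m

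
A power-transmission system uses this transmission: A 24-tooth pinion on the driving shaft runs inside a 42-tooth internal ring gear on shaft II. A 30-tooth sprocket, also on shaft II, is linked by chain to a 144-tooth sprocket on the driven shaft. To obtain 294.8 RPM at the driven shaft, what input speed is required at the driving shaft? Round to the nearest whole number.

2476 RPM

Overall ratio R = 1.75 × 4.8 = 8.4.
Required input speed = output speed × R = 294.8 × 8.4 = 2476.3 RPM.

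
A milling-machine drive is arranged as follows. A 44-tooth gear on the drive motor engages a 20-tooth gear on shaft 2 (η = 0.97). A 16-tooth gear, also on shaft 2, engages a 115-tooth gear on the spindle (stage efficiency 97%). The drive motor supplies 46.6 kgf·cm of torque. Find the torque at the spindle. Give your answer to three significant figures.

143 kgf·cm

Gear mesh: ratio = 20/44 = 0.45455; torque at shaft 2 = 46.6 × 0.45455 × 0.97 = 20.546 kgf·cm.
Gear mesh: ratio = 115/16 = 7.1875; torque at the spindle = 20.546 × 7.1875 × 0.97 = 143.25 kgf·cm.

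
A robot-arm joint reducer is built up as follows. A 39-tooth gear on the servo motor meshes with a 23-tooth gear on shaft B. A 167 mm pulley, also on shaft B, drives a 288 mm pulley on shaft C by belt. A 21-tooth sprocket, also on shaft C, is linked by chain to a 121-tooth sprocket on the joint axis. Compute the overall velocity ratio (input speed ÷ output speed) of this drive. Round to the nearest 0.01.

Each stage contributes driven/driver: gear mesh 23/39 = 0.58974, belt 288/167 = 1.7246, chain 121/21 = 5.7619.
Overall: 0.58974 × 1.7246 × 5.7619 = 5.8601.

5.86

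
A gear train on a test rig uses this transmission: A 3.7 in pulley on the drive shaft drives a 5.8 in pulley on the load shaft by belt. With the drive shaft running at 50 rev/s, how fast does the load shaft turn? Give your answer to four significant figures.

31.90 rev/s

the drive shaft → the load shaft (belt, 5.8/3.7): 50 ÷ 1.5676 = 31.897 rev/s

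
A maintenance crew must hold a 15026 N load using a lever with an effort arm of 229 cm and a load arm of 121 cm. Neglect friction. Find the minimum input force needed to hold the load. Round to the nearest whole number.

Lever MA = effort arm / load arm = 229/121 = 1.8926.
Effort = load / MA = 15026 / 1.8926 = 7939.5 N.

7940 N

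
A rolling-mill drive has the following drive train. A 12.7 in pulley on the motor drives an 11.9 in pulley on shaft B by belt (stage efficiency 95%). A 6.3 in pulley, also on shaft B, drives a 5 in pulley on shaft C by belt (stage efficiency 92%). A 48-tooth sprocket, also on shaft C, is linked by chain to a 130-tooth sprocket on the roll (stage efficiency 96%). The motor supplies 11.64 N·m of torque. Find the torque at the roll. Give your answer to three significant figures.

19.7 N·m

belt 11.9/12.7 = 0.93701 → τ = 11.64·0.93701·0.95 = 10.361 N·m
belt 5/6.3 = 0.79365 → τ = 10.361·0.79365·0.92 = 7.5655 N·m
chain 130/48 = 2.7083 → τ = 7.5655·2.7083·0.96 = 19.67 N·m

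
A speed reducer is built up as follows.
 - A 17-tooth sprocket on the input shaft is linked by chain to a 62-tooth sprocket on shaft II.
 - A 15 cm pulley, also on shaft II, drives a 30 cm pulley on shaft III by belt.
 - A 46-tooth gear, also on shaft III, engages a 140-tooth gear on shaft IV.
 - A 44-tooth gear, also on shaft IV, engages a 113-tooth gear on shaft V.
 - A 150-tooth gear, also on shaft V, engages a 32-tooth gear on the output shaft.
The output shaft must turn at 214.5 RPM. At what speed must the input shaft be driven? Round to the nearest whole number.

Overall ratio R = 3.6471 × 2 × 3.0435 × 2.5682 × 0.21333 = 12.163.
Required input speed = output speed × R = 214.5 × 12.163 = 2608.9 RPM.

2609 RPM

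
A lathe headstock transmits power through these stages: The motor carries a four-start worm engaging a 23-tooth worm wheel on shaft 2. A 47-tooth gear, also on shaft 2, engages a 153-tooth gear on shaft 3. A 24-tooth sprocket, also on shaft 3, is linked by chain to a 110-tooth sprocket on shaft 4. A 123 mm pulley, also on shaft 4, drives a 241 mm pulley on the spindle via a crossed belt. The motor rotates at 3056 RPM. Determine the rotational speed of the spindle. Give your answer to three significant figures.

18.2 RPM

worm 23/4 = 5.75 → 3056/5.75 = 531.48 RPM
gear mesh 153/47 = 3.2553 → 531.48/3.2553 = 163.26 RPM
chain 110/24 = 4.5833 → 163.26/4.5833 = 35.621 RPM
belt 241/123 = 1.9593 → 35.621/1.9593 = 18.18 RPM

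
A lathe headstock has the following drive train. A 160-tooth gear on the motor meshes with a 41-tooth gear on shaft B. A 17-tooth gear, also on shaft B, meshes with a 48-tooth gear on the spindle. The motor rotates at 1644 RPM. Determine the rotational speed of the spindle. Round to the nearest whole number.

gear mesh 41/160 = 0.25625 → 1644/0.25625 = 6415.6 RPM
gear mesh 48/17 = 2.8235 → 6415.6/2.8235 = 2272.2 RPM

2272 RPM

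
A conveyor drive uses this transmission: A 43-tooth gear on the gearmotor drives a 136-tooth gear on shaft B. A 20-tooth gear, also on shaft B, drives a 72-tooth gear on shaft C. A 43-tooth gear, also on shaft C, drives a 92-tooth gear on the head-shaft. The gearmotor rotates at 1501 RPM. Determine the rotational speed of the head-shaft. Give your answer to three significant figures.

the gearmotor → shaft B (gear mesh, 136/43): 1501 ÷ 3.1628 = 474.58 RPM
shaft B → shaft C (gear mesh, 72/20): 474.58 ÷ 3.6 = 131.83 RPM
shaft C → the head-shaft (gear mesh, 92/43): 131.83 ÷ 2.1395 = 61.615 RPM

61.6 RPM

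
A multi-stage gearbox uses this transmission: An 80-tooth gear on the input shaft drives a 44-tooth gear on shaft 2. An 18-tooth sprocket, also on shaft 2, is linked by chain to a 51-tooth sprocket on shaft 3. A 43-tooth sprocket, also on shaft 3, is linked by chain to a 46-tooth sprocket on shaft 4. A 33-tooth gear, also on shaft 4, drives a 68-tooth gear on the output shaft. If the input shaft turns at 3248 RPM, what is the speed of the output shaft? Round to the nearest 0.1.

gear mesh 44/80 = 0.55 → 3248/0.55 = 5905.5 RPM
chain 51/18 = 2.8333 → 5905.5/2.8333 = 2084.3 RPM
chain 46/43 = 1.0698 → 2084.3/1.0698 = 1948.3 RPM
gear mesh 68/33 = 2.0606 → 1948.3/2.0606 = 945.52 RPM

945.5 RPM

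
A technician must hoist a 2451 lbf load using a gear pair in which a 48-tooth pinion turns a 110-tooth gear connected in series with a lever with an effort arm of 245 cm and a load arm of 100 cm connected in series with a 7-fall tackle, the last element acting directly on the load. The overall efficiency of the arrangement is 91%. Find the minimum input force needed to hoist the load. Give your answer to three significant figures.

68.5 lbf

Gear pair MA = 110/48 = 2.2917.
Lever MA = effort arm / load arm = 245/100 = 2.45.
Block-and-tackle MA = number of supporting rope parts = 7.
Combined ideal MA = 2.2917 × 2.45 × 7 = 39.302.
Actual MA = 39.302 × 0.91 = 35.765.
Effort = load / actual MA = 2451 / 35.765 = 68.531 lbf.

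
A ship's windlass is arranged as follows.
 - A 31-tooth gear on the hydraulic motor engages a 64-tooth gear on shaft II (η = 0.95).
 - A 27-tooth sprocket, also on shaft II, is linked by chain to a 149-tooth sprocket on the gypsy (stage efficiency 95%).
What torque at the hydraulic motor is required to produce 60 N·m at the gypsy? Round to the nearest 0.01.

Overall ratio R = 2.0645 × 5.5185 = 11.393; overall efficiency η = 0.95 × 0.95 = 0.9025.
Input torque = output torque / (R × η) = 60 / (11.393 × 0.9025) = 5.8353 N·m.

5.84 N·m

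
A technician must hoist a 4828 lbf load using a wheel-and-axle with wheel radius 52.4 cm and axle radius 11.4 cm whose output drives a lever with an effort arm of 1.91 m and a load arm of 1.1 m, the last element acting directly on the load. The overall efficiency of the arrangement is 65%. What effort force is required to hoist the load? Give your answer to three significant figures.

Wheel-and-axle MA = R/r = 52.4/11.4 = 4.5965.
Lever MA = effort arm / load arm = 1.91/1.1 = 1.7364.
Combined ideal MA = 4.5965 × 1.7364 = 7.9812.
Actual MA = 7.9812 × 0.65 = 5.1878.
Effort = load / actual MA = 4828 / 5.1878 = 930.65 lbf.

931 lbf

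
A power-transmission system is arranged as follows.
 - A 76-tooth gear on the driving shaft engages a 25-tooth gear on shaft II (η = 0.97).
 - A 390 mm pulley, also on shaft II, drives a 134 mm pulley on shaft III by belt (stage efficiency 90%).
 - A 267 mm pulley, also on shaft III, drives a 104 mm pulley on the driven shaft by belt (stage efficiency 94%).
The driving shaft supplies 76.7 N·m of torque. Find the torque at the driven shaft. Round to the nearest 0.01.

2.77 N·m

Gear mesh: ratio = 25/76 = 0.32895; torque at shaft II = 76.7 × 0.32895 × 0.97 = 24.473 N·m.
Belt: ratio = 134/390 = 0.34359; torque at shaft III = 24.473 × 0.34359 × 0.90 = 7.5679 N·m.
Belt: ratio = 104/267 = 0.38951; torque at the driven shaft = 7.5679 × 0.38951 × 0.94 = 2.7709 N·m.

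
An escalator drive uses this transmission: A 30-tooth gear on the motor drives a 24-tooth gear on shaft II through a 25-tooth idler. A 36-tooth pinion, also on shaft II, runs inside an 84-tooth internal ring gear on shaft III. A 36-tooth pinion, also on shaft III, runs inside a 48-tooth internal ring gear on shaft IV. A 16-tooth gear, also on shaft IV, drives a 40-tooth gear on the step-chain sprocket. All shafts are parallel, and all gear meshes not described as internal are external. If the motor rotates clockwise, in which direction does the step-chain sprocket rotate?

counterclockwise

the motor → shaft II: driver → idler → driven is 2 external meshes, 2 reversals → CW.
shaft II → shaft III: internal mesh, same direction → CW.
shaft III → shaft IV: internal mesh, same direction → CW.
shaft IV → the step-chain sprocket: external mesh, 1 reversal → CCW.
3 reversals in total — an odd number — so the step-chain sprocket turns opposite to the motor.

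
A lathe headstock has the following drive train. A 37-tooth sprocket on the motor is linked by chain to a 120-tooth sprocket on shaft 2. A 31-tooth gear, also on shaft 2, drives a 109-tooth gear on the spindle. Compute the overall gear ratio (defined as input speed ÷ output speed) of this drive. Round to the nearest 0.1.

Each stage contributes driven/driver: chain 120/37 = 3.2432, gear mesh 109/31 = 3.5161.
Overall: 3.2432 × 3.5161 = 11.404.

11.4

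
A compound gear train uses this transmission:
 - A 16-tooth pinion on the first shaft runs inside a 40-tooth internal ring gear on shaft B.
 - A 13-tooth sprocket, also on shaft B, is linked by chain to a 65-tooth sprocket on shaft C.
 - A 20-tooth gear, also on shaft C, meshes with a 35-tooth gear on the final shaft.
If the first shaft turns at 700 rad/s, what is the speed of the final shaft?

the first shaft → shaft B (internal gear, 40/16): 700 ÷ 2.5 = 280 rad/s
shaft B → shaft C (chain, 65/13): 280 ÷ 5 = 56 rad/s
shaft C → the final shaft (gear mesh, 35/20): 56 ÷ 1.75 = 32 rad/s

32 rad/s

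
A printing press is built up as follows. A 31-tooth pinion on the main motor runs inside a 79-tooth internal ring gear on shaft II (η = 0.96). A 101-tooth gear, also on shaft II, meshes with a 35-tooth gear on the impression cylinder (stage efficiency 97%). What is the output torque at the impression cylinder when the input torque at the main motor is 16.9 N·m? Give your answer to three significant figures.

13.9 N·m

internal gear 79/31 = 2.5484 → τ = 16.9·2.5484·0.96 = 41.345 N·m
gear mesh 35/101 = 0.34653 → τ = 41.345·0.34653·0.97 = 13.898 N·m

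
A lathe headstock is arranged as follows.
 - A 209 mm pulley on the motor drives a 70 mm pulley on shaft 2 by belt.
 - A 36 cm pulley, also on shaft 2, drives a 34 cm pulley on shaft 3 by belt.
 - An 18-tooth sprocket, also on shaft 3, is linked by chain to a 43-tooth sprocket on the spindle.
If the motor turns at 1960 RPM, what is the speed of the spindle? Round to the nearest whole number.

2594 RPM

Belt: ratio = 70/209 = 0.33493, so shaft 2 turns at 1960 / 0.33493 = 5852 RPM.
Belt: ratio = 34/36 = 0.94444, so shaft 3 turns at 5852 / 0.94444 = 6196.2 RPM.
Chain: ratio = 43/18 = 2.3889, so the spindle turns at 6196.2 / 2.3889 = 2593.8 RPM.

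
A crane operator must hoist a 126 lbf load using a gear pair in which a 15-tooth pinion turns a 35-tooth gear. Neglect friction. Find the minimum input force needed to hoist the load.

54 lbf

Gear pair MA = 35/15 = 2.3333.
Effort = load / MA = 126 / 2.3333 = 54 lbf.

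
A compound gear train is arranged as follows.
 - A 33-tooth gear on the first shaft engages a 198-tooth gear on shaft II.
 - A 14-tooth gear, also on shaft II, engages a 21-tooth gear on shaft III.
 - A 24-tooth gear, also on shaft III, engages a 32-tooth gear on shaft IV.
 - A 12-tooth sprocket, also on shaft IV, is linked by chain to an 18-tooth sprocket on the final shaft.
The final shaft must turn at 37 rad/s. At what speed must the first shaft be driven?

666 rad/s

Overall ratio R = 6 × 1.5 × 1.3333 × 1.5 = 18.
Required input speed = output speed × R = 37 × 18 = 666 rad/s.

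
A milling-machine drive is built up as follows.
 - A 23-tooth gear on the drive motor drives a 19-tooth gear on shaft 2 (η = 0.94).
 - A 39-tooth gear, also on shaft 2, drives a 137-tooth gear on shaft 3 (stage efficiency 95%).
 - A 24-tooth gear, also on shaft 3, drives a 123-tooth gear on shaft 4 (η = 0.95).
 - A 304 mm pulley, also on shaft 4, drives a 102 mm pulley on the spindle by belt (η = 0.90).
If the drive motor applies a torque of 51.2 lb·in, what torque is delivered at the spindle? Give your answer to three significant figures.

gear mesh 19/23 = 0.82609 → τ = 51.2·0.82609·0.94 = 39.758 lb·in
gear mesh 137/39 = 3.5128 → τ = 39.758·3.5128·0.95 = 132.68 lb·in
gear mesh 123/24 = 5.125 → τ = 132.68·5.125·0.95 = 645.98 lb·in
belt 102/304 = 0.33553 → τ = 645.98·0.33553·0.90 = 195.07 lb·in

195 lb·in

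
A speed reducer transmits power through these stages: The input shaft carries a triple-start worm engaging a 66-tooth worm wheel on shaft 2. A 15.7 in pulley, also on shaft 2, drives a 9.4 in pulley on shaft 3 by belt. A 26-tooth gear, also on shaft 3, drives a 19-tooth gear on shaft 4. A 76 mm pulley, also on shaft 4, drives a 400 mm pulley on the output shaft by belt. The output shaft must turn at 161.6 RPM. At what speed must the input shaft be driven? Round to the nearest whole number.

8187 RPM

Overall ratio R = 22 × 0.59873 × 0.73077 × 5.2632 = 50.661.
Required input speed = output speed × R = 161.6 × 50.661 = 8186.9 RPM.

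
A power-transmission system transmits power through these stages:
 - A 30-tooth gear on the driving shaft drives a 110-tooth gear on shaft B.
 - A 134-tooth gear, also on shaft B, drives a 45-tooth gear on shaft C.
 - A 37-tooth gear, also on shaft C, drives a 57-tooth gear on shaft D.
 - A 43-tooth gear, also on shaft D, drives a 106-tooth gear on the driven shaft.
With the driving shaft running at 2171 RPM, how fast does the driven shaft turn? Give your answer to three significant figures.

464 RPM

the driving shaft → shaft B (gear mesh, 110/30): 2171 ÷ 3.6667 = 592.09 RPM
shaft B → shaft C (gear mesh, 45/134): 592.09 ÷ 0.33582 = 1763.1 RPM
shaft C → shaft D (gear mesh, 57/37): 1763.1 ÷ 1.5405 = 1144.5 RPM
shaft D → the driven shaft (gear mesh, 106/43): 1144.5 ÷ 2.4651 = 464.27 RPM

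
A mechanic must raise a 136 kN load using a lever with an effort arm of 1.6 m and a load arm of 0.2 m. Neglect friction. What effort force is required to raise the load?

17 kN

Lever MA = effort arm / load arm = 1.6/0.2 = 8.
Effort = load / MA = 136 / 8 = 17 kN.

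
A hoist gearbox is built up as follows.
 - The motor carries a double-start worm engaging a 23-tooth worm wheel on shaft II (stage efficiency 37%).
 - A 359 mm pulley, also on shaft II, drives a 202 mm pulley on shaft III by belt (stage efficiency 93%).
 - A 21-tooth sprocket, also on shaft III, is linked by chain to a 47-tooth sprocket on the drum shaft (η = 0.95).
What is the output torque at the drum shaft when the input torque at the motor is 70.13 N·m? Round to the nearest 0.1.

332.0 N·m

Worm: ratio = 23/2 = 11.5; torque at shaft II = 70.13 × 11.5 × 0.37 = 298.4 N·m.
Belt: ratio = 202/359 = 0.56267; torque at shaft III = 298.4 × 0.56267 × 0.93 = 156.15 N·m.
Chain: ratio = 47/21 = 2.2381; torque at the drum shaft = 156.15 × 2.2381 × 0.95 = 332.01 N·m.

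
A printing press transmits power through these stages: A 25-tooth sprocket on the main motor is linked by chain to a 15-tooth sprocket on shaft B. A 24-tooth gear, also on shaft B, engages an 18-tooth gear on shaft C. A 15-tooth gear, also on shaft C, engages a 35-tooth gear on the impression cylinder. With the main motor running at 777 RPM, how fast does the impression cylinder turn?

the main motor → shaft B (chain, 15/25): 777 ÷ 0.6 = 1295 RPM
shaft B → shaft C (gear mesh, 18/24): 1295 ÷ 0.75 = 1726.7 RPM
shaft C → the impression cylinder (gear mesh, 35/15): 1726.7 ÷ 2.3333 = 740 RPM

740 RPM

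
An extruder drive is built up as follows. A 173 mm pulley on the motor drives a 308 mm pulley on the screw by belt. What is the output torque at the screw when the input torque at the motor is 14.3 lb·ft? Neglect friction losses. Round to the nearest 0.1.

25.5 lb·ft

After the belt (308/173): 14.3 × 1.7803 = 25.459 lb·ft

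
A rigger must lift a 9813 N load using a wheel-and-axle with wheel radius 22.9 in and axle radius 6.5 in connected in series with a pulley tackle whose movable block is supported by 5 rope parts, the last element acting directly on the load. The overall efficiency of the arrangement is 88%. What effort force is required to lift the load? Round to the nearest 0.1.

Wheel-and-axle MA = R/r = 22.9/6.5 = 3.5231.
Block-and-tackle MA = number of supporting rope parts = 5.
Combined ideal MA = 3.5231 × 5 = 17.615.
Actual MA = 17.615 × 0.88 = 15.502.
Effort = load / actual MA = 9813 / 15.502 = 633.03 N.

633.0 N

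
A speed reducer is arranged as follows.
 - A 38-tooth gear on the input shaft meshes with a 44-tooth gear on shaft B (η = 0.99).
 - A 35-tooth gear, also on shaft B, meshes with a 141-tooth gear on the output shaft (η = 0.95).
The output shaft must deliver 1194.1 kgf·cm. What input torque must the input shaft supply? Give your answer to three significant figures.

Overall ratio R = 1.1579 × 4.0286 = 4.6647; overall efficiency η = 0.99 × 0.95 = 0.9405.
Input torque = output torque / (R × η) = 1194.1 / (4.6647 × 0.9405) = 272.18 kgf·cm.

272 kgf·cm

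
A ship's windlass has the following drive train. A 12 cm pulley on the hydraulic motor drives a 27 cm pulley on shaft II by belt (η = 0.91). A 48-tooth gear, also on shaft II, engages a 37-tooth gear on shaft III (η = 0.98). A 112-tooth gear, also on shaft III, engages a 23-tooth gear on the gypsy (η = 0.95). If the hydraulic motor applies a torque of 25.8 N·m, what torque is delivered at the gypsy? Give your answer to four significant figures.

7.785 N·m

Belt: ratio = 27/12 = 2.25; torque at shaft II = 25.8 × 2.25 × 0.91 = 52.826 N·m.
Gear mesh: ratio = 37/48 = 0.77083; torque at shaft III = 52.826 × 0.77083 × 0.98 = 39.905 N·m.
Gear mesh: ratio = 23/112 = 0.20536; torque at the gypsy = 39.905 × 0.20536 × 0.95 = 7.7851 N·m.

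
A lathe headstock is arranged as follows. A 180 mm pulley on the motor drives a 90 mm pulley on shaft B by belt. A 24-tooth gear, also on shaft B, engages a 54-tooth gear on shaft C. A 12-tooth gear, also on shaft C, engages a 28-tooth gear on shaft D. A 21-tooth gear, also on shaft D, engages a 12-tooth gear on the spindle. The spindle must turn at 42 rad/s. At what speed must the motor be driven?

63 rad/s

Overall ratio R = 0.5 × 2.25 × 2.3333 × 0.57143 = 1.5.
Required input speed = output speed × R = 42 × 1.5 = 63 rad/s.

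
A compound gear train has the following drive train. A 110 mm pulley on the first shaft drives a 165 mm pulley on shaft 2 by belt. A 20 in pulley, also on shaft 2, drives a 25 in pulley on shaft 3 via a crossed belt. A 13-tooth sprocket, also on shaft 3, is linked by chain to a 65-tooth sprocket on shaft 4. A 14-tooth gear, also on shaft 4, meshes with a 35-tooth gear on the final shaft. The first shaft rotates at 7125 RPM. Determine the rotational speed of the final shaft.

Belt: ratio = 165/110 = 1.5, so shaft 2 turns at 7125 / 1.5 = 4750 RPM.
Belt: ratio = 25/20 = 1.25, so shaft 3 turns at 4750 / 1.25 = 3800 RPM.
Chain: ratio = 65/13 = 5, so shaft 4 turns at 3800 / 5 = 760 RPM.
Gear mesh: ratio = 35/14 = 2.5, so the final shaft turns at 760 / 2.5 = 304 RPM.

304 RPM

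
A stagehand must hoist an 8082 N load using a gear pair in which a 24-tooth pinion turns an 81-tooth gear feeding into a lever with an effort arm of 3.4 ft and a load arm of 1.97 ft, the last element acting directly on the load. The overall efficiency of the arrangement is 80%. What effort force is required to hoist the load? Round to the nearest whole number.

Gear pair MA = 81/24 = 3.375.
Lever MA = effort arm / load arm = 3.4/1.97 = 1.7259.
Combined ideal MA = 3.375 × 1.7259 = 5.8249.
Actual MA = 5.8249 × 0.80 = 4.6599.
Effort = load / actual MA = 8082 / 4.6599 = 1734.4 N.

1734 N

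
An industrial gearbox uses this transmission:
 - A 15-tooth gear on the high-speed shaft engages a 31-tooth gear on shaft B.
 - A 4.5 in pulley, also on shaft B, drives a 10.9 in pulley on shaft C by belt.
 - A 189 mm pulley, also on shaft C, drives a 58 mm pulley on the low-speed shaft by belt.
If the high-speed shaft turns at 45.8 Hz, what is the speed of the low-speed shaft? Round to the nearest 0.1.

29.8 Hz

the high-speed shaft → shaft B (gear mesh, 31/15): 45.8 ÷ 2.0667 = 22.161 Hz
shaft B → shaft C (belt, 10.9/4.5): 22.161 ÷ 2.4222 = 9.1492 Hz
shaft C → the low-speed shaft (belt, 58/189): 9.1492 ÷ 0.30688 = 29.814 Hz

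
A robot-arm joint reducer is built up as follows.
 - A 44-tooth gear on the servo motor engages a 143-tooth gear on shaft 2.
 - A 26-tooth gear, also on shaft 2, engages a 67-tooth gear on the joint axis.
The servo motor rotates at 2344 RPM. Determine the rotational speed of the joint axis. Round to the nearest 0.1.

gear mesh 143/44 = 3.25 → 2344/3.25 = 721.23 RPM
gear mesh 67/26 = 2.5769 → 721.23/2.5769 = 279.88 RPM

279.9 RPM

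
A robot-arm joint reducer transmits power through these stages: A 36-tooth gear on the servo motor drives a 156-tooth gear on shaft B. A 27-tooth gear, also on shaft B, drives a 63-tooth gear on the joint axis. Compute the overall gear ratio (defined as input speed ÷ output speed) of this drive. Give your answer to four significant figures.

10.11

Each stage contributes driven/driver: gear mesh 156/36 = 4.3333, gear mesh 63/27 = 2.3333.
Overall: 4.3333 × 2.3333 = 10.111.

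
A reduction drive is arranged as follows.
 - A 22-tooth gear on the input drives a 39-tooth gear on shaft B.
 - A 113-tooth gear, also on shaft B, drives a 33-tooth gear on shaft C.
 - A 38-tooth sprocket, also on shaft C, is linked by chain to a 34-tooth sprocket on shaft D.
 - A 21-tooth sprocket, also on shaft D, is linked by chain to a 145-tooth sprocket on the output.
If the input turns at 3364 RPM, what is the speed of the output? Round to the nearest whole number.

gear mesh 39/22 = 1.7727 → 3364/1.7727 = 1897.6 RPM
gear mesh 33/113 = 0.29204 → 1897.6/0.29204 = 6498 RPM
chain 34/38 = 0.89474 → 6498/0.89474 = 7262.5 RPM
chain 145/21 = 6.9048 → 7262.5/6.9048 = 1051.8 RPM

1052 RPM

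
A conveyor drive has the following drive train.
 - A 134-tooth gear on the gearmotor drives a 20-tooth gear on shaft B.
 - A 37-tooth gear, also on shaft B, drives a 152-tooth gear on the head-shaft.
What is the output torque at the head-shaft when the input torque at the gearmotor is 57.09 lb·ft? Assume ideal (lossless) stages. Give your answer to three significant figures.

35.0 lb·ft

gear mesh 20/134 = 0.14925 → τ = 57.09·0.14925 = 8.5209 lb·ft
gear mesh 152/37 = 4.1081 → τ = 8.5209·4.1081 = 35.005 lb·ft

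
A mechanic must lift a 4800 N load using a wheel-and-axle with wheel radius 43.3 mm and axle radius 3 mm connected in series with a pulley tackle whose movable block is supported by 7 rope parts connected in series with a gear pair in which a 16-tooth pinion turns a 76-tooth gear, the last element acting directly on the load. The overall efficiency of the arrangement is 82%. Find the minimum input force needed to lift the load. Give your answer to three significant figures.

12.2 N

Wheel-and-axle MA = R/r = 43.3/3 = 14.433.
Block-and-tackle MA = number of supporting rope parts = 7.
Gear pair MA = 76/16 = 4.75.
Combined ideal MA = 14.433 × 7 × 4.75 = 479.91.
Actual MA = 479.91 × 0.82 = 393.52.
Effort = load / actual MA = 4800 / 393.52 = 12.197 N.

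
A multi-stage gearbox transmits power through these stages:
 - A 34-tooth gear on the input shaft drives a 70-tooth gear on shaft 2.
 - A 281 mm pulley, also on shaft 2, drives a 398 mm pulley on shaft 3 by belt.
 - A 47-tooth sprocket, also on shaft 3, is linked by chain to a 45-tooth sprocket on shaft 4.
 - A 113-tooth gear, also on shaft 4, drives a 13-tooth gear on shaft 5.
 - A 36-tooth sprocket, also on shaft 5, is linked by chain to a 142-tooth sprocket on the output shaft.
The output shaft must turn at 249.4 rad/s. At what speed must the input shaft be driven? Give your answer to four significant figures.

Overall ratio R = 2.0588 × 1.4164 × 0.95745 × 0.11504 × 3.9444 = 1.267.
Required input speed = output speed × R = 249.4 × 1.267 = 315.98 rad/s.

316.0 rad/s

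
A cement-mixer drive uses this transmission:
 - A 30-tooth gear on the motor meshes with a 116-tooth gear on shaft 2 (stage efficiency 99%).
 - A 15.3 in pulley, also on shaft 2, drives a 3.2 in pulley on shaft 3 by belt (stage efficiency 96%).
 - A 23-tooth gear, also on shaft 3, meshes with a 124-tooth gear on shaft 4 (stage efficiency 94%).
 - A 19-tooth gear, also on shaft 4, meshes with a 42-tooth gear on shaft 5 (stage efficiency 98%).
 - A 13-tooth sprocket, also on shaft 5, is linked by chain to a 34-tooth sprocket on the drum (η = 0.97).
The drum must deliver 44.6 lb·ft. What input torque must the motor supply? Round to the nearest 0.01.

2.08 lb·ft

Overall ratio R = 3.8667 × 0.20915 × 5.3913 × 2.2105 × 2.6154 = 25.207; overall efficiency η = 0.99 × 0.96 × 0.94 × 0.98 × 0.97 = 0.8492.
Input torque = output torque / (R × η) = 44.6 / (25.207 × 0.8492) = 2.0834 lb·ft.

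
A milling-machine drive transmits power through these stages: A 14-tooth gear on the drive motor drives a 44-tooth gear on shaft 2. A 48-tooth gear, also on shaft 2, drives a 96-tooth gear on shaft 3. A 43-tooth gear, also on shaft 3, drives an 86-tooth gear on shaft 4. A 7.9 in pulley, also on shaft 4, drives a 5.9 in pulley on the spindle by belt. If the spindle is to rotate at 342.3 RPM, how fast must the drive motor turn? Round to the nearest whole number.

3214 RPM

Overall ratio R = 3.1429 × 2 × 2 × 0.74684 = 9.3888.
Required input speed = output speed × R = 342.3 × 9.3888 = 3213.8 RPM.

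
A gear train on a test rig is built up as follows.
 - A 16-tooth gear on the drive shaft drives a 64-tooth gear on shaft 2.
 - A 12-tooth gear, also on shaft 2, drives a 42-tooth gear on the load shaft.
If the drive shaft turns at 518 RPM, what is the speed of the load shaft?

Gear mesh: ratio = 64/16 = 4, so shaft 2 turns at 518 / 4 = 129.5 RPM.
Gear mesh: ratio = 42/12 = 3.5, so the load shaft turns at 129.5 / 3.5 = 37 RPM.

37 RPM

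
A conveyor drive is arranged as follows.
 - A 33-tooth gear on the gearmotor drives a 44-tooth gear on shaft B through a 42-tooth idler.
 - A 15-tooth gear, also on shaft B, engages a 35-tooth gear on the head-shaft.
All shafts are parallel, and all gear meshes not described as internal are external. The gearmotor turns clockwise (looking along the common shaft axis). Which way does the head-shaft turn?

counterclockwise

the gearmotor → shaft B: driver → idler → driven is 2 external meshes, 2 reversals → CW.
shaft B → the head-shaft: external mesh, 1 reversal → CCW.
3 reversals in total — an odd number — so the head-shaft turns opposite to the gearmotor.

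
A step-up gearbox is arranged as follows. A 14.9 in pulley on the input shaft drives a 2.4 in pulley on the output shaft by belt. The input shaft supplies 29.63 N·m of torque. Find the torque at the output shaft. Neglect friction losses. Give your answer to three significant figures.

4.77 N·m

Belt: ratio = 2.4/14.9 = 0.16107; torque at the output shaft = 29.63 × 0.16107 = 4.7726 N·m.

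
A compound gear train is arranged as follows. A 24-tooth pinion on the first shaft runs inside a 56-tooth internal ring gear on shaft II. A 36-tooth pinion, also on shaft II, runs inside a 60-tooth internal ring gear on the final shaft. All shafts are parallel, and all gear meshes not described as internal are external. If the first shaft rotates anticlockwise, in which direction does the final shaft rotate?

the first shaft → shaft II: internal mesh, same direction → CCW.
shaft II → the final shaft: internal mesh, same direction → CCW.
0 reversals in total — an even number — so the final shaft turns the same way as the first shaft.

anticlockwise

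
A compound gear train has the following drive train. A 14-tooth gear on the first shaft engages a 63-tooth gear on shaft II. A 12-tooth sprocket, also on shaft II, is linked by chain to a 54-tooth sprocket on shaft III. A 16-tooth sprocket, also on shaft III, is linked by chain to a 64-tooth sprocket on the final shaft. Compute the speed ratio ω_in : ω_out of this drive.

81

Each stage contributes driven/driver: gear mesh 63/14 = 4.5, chain 54/12 = 4.5, chain 64/16 = 4.
Overall: 4.5 × 4.5 × 4 = 81.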